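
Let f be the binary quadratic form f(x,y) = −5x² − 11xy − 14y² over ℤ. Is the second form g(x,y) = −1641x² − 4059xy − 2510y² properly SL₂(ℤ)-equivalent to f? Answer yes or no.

D₁ = -159, D₂ = -159
f is negative-definite; reduce −f:
−f: translate: b→1 (≡11 mod 10), so (5,11,14)→(5,1,8)
−f: reduced (well bottom): (5,1,8) with a≤c, −a<b≤a
flip sign back: reduced form of f is (-5,-1,-8)
g is negative-definite; reduce −g:
−g: translate: b→777 (≡4059 mod 3282), so (1641,4059,2510)→(1641,777,92)
−g: flip: (1641,777,92)→(92,-777,1641)
−g: translate: b→-41 (≡-777 mod 184), so (92,-777,1641)→(92,-41,5)
−g: flip: (92,-41,5)→(5,41,92)
−g: translate: b→1 (≡41 mod 10), so (5,41,92)→(5,1,8)
−g: reduced (well bottom): (5,1,8) with a≤c, −a<b≤a
flip sign back: reduced form of g is (-5,-1,-8)
reduced forms (-5, -1, -8) vs (-5, -1, -8) ⇒ equivalent

yes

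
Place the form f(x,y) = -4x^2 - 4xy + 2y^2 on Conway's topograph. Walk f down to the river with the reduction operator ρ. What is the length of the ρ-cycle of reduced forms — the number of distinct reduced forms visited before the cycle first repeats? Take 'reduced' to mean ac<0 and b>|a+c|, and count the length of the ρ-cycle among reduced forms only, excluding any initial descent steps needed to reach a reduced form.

D = 48, ⌊√D⌋ = 6
descent: ρ → (2,4,-4)  [lands on river]
river: ρ → (-4,4,2)
ρ-cycle length = 2 (tail of 1 descent step not counted)

2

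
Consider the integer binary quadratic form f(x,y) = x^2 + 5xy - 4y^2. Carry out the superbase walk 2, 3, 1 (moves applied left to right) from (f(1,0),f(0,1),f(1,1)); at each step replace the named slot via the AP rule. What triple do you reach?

start (1,-4,2) = (f(1,0),f(0,1),f(1,1))
replace slot 2: 2·(1+2) − (-4) = 10 → (1,10,2)
replace slot 3: 2·(1+10) − 2 = 20 → (1,10,20)
replace slot 1: 2·(10+20) − 1 = 59 → (59,10,20)

59,10,20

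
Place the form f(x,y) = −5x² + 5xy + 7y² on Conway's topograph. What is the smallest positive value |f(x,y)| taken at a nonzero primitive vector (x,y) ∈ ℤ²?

river: ρ → (7,9,-3)
river: ρ → (-3,9,7)
river: ρ → (7,5,-5)
river: ρ → (-5,5,7)
closes: descent 0, river 4
min |a| on river = 3

3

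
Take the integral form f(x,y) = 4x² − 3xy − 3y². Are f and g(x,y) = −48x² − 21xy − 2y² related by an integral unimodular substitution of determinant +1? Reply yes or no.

D₁ = 57, D₂ = 57
river cycle of f (length 6): (-3, 3, 4), (4, 5, -2), (-2, 7, 1), (1, 7, -2), (-2, 5, 4), (4, 3, -3)
river cycle of g (length 6): (-2, 5, 4), (4, 3, -3), (-3, 3, 4), (4, 5, -2), (-2, 7, 1), (1, 7, -2)
cycles coincide ⇒ equivalent

yes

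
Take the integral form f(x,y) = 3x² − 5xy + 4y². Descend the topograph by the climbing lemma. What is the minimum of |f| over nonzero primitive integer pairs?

translate: b→1 (≡-5 mod 6), so (3,-5,4)→(3,1,2)
flip: (3,1,2)→(2,-1,3)
reduced (well bottom): (2,-1,3) with a≤c, −a<b≤a
well minimum = a = 2

2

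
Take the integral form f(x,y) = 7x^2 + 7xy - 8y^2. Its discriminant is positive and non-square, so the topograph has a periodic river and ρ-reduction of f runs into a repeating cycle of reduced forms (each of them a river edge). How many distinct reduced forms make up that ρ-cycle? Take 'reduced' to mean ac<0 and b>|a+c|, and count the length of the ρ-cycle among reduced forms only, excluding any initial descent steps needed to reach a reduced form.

D = 273, ⌊√D⌋ = 16
river: ρ → (-8,9,6)
river: ρ → (6,15,-2)
river: ρ → (-2,13,13)
river: ρ → (13,13,-2)
river: ρ → (-2,15,6)
river: ρ → (6,9,-8)
river: ρ → (-8,7,7)
river: ρ → (7,7,-8)
ρ-cycle length = 8 (tail of 0 descent steps not counted)

8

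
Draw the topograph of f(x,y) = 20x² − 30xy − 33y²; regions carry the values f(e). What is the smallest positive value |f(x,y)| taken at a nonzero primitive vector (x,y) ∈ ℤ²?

descent: ρ → (-33,30,20)  [lands on river]
river: ρ → (20,50,-13)
river: ρ → (-13,54,12)
river: ρ → (12,42,-37)
river: ρ → (-37,32,17)
river: ρ → (17,36,-33)
closes: descent 1, river 6
min |a| on river = 12

12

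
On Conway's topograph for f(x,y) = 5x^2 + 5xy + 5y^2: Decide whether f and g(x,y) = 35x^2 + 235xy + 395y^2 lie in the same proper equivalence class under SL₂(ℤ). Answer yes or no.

D₁ = -75, D₂ = -75
f: reduced (well bottom): (5,5,5) with a≤c, −a<b≤a
g: translate: b→25 (≡235 mod 70), so (35,235,395)→(35,25,5)
g: flip: (35,25,5)→(5,-25,35)
g: translate: b→5 (≡-25 mod 10), so (5,-25,35)→(5,5,5)
g: reduced (well bottom): (5,5,5) with a≤c, −a<b≤a
reduced forms (5, 5, 5) vs (5, 5, 5) ⇒ equivalent

yes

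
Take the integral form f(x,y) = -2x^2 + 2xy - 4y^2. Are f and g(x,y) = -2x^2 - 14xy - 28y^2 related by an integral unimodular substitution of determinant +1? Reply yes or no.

D₁ = -28, D₂ = -28
f is negative-definite; reduce −f:
−f: translate: b→2 (≡-2 mod 4), so (2,-2,4)→(2,2,4)
−f: reduced (well bottom): (2,2,4) with a≤c, −a<b≤a
flip sign back: reduced form of f is (-2,-2,-4)
g is negative-definite; reduce −g:
−g: translate: b→2 (≡14 mod 4), so (2,14,28)→(2,2,4)
−g: reduced (well bottom): (2,2,4) with a≤c, −a<b≤a
flip sign back: reduced form of g is (-2,-2,-4)
reduced forms (-2, -2, -4) vs (-2, -2, -4) ⇒ equivalent

yes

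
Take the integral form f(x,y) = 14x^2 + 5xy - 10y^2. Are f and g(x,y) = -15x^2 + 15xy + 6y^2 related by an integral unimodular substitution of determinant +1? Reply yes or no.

D₁ = 585, D₂ = 585
river cycle of f (length 12): (-10, 15, 9), (9, 21, -4), (-4, 19, 14), (14, 9, -9), (-9, 9, 14), (14, 19, -4), (-4, 21, 9), (9, 15, -10), (-10, 5, 14), (14, 23, -1), … (2 more)
river cycle of g (length 6): (6, 21, -6), (-6, 15, 15), (15, 15, -6), (-6, 21, 6), (6, 15, -15), (-15, 15, 6)
cycles differ ⇒ inequivalent

no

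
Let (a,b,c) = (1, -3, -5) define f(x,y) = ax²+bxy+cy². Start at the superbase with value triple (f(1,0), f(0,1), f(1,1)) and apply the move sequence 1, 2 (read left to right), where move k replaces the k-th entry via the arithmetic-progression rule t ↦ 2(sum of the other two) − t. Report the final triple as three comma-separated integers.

start (1,-5,-7) = (f(1,0),f(0,1),f(1,1))
replace slot 1: 2·((-5)+(-7)) − 1 = -25 → (-25,-5,-7)
replace slot 2: 2·((-25)+(-7)) − (-5) = -59 → (-25,-59,-7)

-25,-59,-7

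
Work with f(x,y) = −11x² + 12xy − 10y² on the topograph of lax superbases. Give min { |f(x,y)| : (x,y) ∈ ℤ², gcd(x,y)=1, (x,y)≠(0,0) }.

translate: b→10 (≡-12 mod 22), so (11,-12,10)→(11,10,9)
flip: (11,10,9)→(9,-10,11)
translate: b→8 (≡-10 mod 18), so (9,-10,11)→(9,8,10)
reduced (well bottom): (9,8,10) with a≤c, −a<b≤a
well minimum |f| = |-9| = 9 (negative-definite)

9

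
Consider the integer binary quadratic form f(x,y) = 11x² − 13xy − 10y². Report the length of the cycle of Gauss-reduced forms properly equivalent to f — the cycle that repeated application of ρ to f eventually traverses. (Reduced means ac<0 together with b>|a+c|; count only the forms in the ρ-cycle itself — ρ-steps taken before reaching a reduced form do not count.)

D = 609, ⌊√D⌋ = 24
descent: ρ → (-10,13,11)  [lands on river]
river: ρ → (11,9,-12)
river: ρ → (-12,15,8)
river: ρ → (8,17,-10)
river: ρ → (-10,23,2)
river: ρ → (2,21,-21)
river: ρ → (-21,21,2)
river: ρ → (2,23,-10)
river: ρ → (-10,17,8)
river: ρ → (8,15,-12)
river: ρ → (-12,9,11)
river: ρ → (11,13,-10)
river: ρ → (-10,7,14)
river: ρ → (14,21,-3)
river: ρ → (-3,21,14)
river: ρ → (14,7,-10)
ρ-cycle length = 16 (tail of 1 descent step not counted)

16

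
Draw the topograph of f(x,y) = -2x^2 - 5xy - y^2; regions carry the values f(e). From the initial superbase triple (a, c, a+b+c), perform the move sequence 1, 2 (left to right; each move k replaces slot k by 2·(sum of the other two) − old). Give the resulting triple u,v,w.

start (-2,-1,-8) = (f(1,0),f(0,1),f(1,1))
replace slot 1: 2·((-1)+(-8)) − (-2) = -16 → (-16,-1,-8)
replace slot 2: 2·((-16)+(-8)) − (-1) = -47 → (-16,-47,-8)

-16,-47,-8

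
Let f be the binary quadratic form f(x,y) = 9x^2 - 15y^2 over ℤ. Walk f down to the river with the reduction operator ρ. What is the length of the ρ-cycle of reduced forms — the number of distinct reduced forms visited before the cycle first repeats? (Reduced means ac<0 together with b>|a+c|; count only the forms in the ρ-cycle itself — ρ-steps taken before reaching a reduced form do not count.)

D = 540, ⌊√D⌋ = 23
descent: ρ → (-15,0,9)
descent: ρ → (9,18,-6)  [lands on river]
river: ρ → (-6,18,9)
ρ-cycle length = 2 (tail of 2 descent steps not counted)

2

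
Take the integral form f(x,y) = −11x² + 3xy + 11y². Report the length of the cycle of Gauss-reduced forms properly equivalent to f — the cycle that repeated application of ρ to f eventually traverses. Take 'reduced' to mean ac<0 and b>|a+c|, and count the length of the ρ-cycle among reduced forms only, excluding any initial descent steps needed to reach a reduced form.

D = 493, ⌊√D⌋ = 22
river: ρ → (11,19,-3)
river: ρ → (-3,17,17)
river: ρ → (17,17,-3)
river: ρ → (-3,19,11)
river: ρ → (11,3,-11)
river: ρ → (-11,19,3)
river: ρ → (3,17,-17)
river: ρ → (-17,17,3)
river: ρ → (3,19,-11)
river: ρ → (-11,3,11)
ρ-cycle length = 10 (tail of 0 descent steps not counted)

10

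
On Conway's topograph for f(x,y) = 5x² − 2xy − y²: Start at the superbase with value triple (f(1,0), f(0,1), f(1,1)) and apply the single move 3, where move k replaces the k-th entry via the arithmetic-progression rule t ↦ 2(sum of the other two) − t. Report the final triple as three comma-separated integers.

start (5,-1,2) = (f(1,0),f(0,1),f(1,1))
replace slot 3: 2·(5+(-1)) − 2 = 6 → (5,-1,6)

5,-1,6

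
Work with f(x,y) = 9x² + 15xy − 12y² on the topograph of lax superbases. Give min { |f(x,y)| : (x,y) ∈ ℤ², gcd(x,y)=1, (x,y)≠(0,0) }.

river: ρ → (-12,9,12)
river: ρ → (12,15,-9)
river: ρ → (-9,21,6)
river: ρ → (6,15,-18)
river: ρ → (-18,21,3)
river: ρ → (3,21,-18)
river: ρ → (-18,15,6)
river: ρ → (6,21,-9)
river: ρ → (-9,15,12)
river: ρ → (12,9,-12)
river: ρ → (-12,15,9)
river: ρ → (9,21,-6)
river: ρ → (-6,15,18)
river: ρ → (18,21,-3)
river: ρ → (-3,21,18)
river: ρ → (18,15,-6)
river: ρ → (-6,21,9)
river: ρ → (9,15,-12)
closes: descent 0, river 18
min |a| on river = 3

3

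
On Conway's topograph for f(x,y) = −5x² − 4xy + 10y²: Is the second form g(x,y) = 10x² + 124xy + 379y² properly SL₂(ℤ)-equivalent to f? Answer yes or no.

D₁ = 216, D₂ = 216
river cycle of f (length 6): (-5, 6, 9), (9, 12, -2), (-2, 12, 9), (9, 6, -5), (-5, 14, 1), (1, 14, -5)
river cycle of g (length 6): (-5, 6, 9), (9, 12, -2), (-2, 12, 9), (9, 6, -5), (-5, 14, 1), (1, 14, -5)
cycles coincide ⇒ equivalent

yes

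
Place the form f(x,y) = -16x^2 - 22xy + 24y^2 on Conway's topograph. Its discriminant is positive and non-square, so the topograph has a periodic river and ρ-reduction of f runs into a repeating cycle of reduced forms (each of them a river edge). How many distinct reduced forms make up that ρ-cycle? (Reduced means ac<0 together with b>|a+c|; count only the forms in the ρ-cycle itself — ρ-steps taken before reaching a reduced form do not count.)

D = 2020, ⌊√D⌋ = 44
descent: ρ → (24,22,-16)  [lands on river]
river: ρ → (-16,42,4)
river: ρ → (4,38,-36)
river: ρ → (-36,34,6)
river: ρ → (6,38,-24)
river: ρ → (-24,10,20)
river: ρ → (20,30,-14)
river: ρ → (-14,26,24)
ρ-cycle length = 8 (tail of 1 descent step not counted)

8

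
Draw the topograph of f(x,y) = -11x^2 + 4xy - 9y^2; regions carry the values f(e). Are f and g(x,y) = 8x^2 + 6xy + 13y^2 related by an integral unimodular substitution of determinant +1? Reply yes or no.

D₁ = -380, D₂ = -380
f is negative-definite; reduce −f:
−f: flip: (11,-4,9)→(9,4,11)
−f: reduced (well bottom): (9,4,11) with a≤c, −a<b≤a
flip sign back: reduced form of f is (-9,-4,-11)
g: reduced (well bottom): (8,6,13) with a≤c, −a<b≤a
reduced forms (-9, -4, -11) vs (8, 6, 13) ⇒ inequivalent

no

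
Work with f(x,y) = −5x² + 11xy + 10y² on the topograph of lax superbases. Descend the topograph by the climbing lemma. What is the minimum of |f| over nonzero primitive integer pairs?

river: ρ → (10,9,-6)
river: ρ → (-6,15,4)
river: ρ → (4,17,-2)
river: ρ → (-2,15,12)
river: ρ → (12,9,-5)
river: ρ → (-5,11,10)
closes: descent 0, river 6
min |a| on river = 2

2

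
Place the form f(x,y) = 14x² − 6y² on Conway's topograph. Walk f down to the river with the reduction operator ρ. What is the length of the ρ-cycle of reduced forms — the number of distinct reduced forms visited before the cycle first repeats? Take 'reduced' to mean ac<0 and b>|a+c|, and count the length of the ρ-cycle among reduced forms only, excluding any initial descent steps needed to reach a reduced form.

D = 336, ⌊√D⌋ = 18
descent: ρ → (-6,12,8)  [lands on river]
river: ρ → (8,4,-10)
river: ρ → (-10,16,2)
river: ρ → (2,16,-10)
river: ρ → (-10,4,8)
river: ρ → (8,12,-6)
ρ-cycle length = 6 (tail of 1 descent step not counted)

6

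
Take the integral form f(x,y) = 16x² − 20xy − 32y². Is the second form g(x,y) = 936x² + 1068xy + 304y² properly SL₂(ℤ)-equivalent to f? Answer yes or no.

D₁ = 2448, D₂ = 2448
river cycle of f (length 8): (-32, 20, 16), (16, 44, -8), (-8, 36, 36), (36, 36, -8), (-8, 44, 16), (16, 20, -32), (-32, 44, 4), (4, 44, -32)
river cycle of g (length 8): (16, 44, -8), (-8, 36, 36), (36, 36, -8), (-8, 44, 16), (16, 20, -32), (-32, 44, 4), (4, 44, -32), (-32, 20, 16)
cycles coincide ⇒ equivalent

yes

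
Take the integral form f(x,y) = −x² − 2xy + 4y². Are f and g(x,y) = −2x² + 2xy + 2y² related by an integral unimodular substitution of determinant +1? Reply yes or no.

D₁ = 20, D₂ = 20
river cycle of f (length 2): (-1, 4, 1), (1, 4, -1)
river cycle of g (length 2): (2, 2, -2), (-2, 2, 2)
cycles differ ⇒ inequivalent

no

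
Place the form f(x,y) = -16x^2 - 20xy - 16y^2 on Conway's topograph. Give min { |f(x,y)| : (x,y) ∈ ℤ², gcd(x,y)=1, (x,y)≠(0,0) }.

translate: b→-12 (≡20 mod 32), so (16,20,16)→(16,-12,12)
flip: (16,-12,12)→(12,12,16)
reduced (well bottom): (12,12,16) with a≤c, −a<b≤a
well minimum |f| = |-12| = 12 (negative-definite)

12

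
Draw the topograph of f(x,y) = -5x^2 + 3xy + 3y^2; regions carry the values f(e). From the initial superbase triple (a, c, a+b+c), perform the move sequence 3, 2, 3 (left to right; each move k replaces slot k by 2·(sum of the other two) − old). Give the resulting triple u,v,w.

start (-5,3,1) = (f(1,0),f(0,1),f(1,1))
replace slot 3: 2·((-5)+3) − 1 = -5 → (-5,3,-5)
replace slot 2: 2·((-5)+(-5)) − 3 = -23 → (-5,-23,-5)
replace slot 3: 2·((-5)+(-23)) − (-5) = -51 → (-5,-23,-51)

-5,-23,-51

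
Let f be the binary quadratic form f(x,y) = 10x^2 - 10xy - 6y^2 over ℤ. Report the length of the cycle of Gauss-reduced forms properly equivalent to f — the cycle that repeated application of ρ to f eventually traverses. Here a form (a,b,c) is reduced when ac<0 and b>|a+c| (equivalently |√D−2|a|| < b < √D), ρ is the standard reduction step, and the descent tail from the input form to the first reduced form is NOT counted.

D = 340, ⌊√D⌋ = 18
descent: ρ → (-6,10,10)  [lands on river]
river: ρ → (10,10,-6)
river: ρ → (-6,14,6)
river: ρ → (6,10,-10)
river: ρ → (-10,10,6)
river: ρ → (6,14,-6)
ρ-cycle length = 6 (tail of 1 descent step not counted)

6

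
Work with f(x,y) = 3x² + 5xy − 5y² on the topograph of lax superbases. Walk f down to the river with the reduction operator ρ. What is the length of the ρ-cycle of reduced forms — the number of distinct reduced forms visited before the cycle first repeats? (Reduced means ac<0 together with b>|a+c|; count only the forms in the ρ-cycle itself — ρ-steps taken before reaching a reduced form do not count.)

D = 85, ⌊√D⌋ = 9
river: ρ → (-5,5,3)
river: ρ → (3,7,-3)
river: ρ → (-3,5,5)
river: ρ → (5,5,-3)
river: ρ → (-3,7,3)
river: ρ → (3,5,-5)
ρ-cycle length = 6 (tail of 0 descent steps not counted)

6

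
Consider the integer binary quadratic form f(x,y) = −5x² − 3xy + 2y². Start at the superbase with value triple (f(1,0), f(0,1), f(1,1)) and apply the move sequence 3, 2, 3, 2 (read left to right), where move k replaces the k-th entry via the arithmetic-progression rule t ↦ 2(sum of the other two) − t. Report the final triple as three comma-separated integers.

start (-5,2,-6) = (f(1,0),f(0,1),f(1,1))
replace slot 3: 2·((-5)+2) − (-6) = 0 → (-5,2,0)
replace slot 2: 2·((-5)+0) − 2 = -12 → (-5,-12,0)
replace slot 3: 2·((-5)+(-12)) − 0 = -34 → (-5,-12,-34)
replace slot 2: 2·((-5)+(-34)) − (-12) = -66 → (-5,-66,-34)

-5,-66,-34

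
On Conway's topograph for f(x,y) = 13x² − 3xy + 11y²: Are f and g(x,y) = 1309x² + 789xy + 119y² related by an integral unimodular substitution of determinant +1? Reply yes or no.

D₁ = -563, D₂ = -563
f: flip: (13,-3,11)→(11,3,13)
f: reduced (well bottom): (11,3,13) with a≤c, −a<b≤a
g: flip: (1309,789,119)→(119,-789,1309)
g: translate: b→-75 (≡-789 mod 238), so (119,-789,1309)→(119,-75,13)
g: flip: (119,-75,13)→(13,75,119)
g: translate: b→-3 (≡75 mod 26), so (13,75,119)→(13,-3,11)
g: flip: (13,-3,11)→(11,3,13)
g: reduced (well bottom): (11,3,13) with a≤c, −a<b≤a
reduced forms (11, 3, 13) vs (11, 3, 13) ⇒ equivalent

yes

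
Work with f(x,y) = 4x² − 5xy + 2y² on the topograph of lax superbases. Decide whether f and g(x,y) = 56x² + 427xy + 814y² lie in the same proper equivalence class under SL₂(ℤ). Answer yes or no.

D₁ = -7, D₂ = -7
f: translate: b→3 (≡-5 mod 8), so (4,-5,2)→(4,3,1)
f: flip: (4,3,1)→(1,-3,4)
f: translate: b→1 (≡-3 mod 2), so (1,-3,4)→(1,1,2)
f: reduced (well bottom): (1,1,2) with a≤c, −a<b≤a
g: translate: b→-21 (≡427 mod 112), so (56,427,814)→(56,-21,2)
g: flip: (56,-21,2)→(2,21,56)
g: translate: b→1 (≡21 mod 4), so (2,21,56)→(2,1,1)
g: flip: (2,1,1)→(1,-1,2)
g: translate: b→1 (≡-1 mod 2), so (1,-1,2)→(1,1,2)
g: reduced (well bottom): (1,1,2) with a≤c, −a<b≤a
reduced forms (1, 1, 2) vs (1, 1, 2) ⇒ equivalent

yes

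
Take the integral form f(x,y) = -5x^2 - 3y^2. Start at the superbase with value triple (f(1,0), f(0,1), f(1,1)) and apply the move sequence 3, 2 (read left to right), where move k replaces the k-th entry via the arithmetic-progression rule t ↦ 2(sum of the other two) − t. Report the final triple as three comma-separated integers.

start (-5,-3,-8) = (f(1,0),f(0,1),f(1,1))
replace slot 3: 2·((-5)+(-3)) − (-8) = -8 → (-5,-3,-8)
replace slot 2: 2·((-5)+(-8)) − (-3) = -23 → (-5,-23,-8)

-5,-23,-8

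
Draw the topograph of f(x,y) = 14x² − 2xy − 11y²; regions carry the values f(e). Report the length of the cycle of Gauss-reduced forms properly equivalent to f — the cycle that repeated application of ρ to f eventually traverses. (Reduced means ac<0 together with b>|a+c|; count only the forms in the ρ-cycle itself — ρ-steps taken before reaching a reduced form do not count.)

D = 620, ⌊√D⌋ = 24
descent: ρ → (-11,24,1)  [lands on river]
river: ρ → (1,24,-11)
river: ρ → (-11,20,5)
river: ρ → (5,20,-11)
ρ-cycle length = 4 (tail of 1 descent step not counted)

4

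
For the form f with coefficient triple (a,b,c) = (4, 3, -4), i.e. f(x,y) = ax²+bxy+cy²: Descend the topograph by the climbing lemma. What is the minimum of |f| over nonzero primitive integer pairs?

river: ρ → (-4,5,3)
river: ρ → (3,7,-2)
river: ρ → (-2,5,6)
river: ρ → (6,7,-1)
river: ρ → (-1,7,6)
river: ρ → (6,5,-2)
river: ρ → (-2,7,3)
river: ρ → (3,5,-4)
river: ρ → (-4,3,4)
river: ρ → (4,5,-3)
river: ρ → (-3,7,2)
river: ρ → (2,5,-6)
river: ρ → (-6,7,1)
river: ρ → (1,7,-6)
river: ρ → (-6,5,2)
river: ρ → (2,7,-3)
river: ρ → (-3,5,4)
river: ρ → (4,3,-4)
closes: descent 0, river 18
min |a| on river = 1

1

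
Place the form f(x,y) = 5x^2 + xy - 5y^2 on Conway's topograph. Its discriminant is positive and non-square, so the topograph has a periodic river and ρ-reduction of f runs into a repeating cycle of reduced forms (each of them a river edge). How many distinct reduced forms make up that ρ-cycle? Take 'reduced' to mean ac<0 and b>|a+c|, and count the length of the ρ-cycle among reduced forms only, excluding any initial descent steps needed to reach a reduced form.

D = 101, ⌊√D⌋ = 10
river: ρ → (-5,9,1)
river: ρ → (1,9,-5)
river: ρ → (-5,1,5)
river: ρ → (5,9,-1)
river: ρ → (-1,9,5)
river: ρ → (5,1,-5)
ρ-cycle length = 6 (tail of 0 descent steps not counted)

6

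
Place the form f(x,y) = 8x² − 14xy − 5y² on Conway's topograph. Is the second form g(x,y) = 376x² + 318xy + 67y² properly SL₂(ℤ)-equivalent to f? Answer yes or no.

D₁ = 356, D₂ = 356
river cycle of f (length 10): (-5, 14, 8), (8, 18, -1), (-1, 18, 8), (8, 14, -5), (-5, 16, 5), (5, 14, -8), (-8, 18, 1), (1, 18, -8), (-8, 14, 5), (5, 16, -5)
river cycle of g (length 10): (8, 18, -1), (-1, 18, 8), (8, 14, -5), (-5, 16, 5), (5, 14, -8), (-8, 18, 1), (1, 18, -8), (-8, 14, 5), (5, 16, -5), (-5, 14, 8)
cycles coincide ⇒ equivalent

yes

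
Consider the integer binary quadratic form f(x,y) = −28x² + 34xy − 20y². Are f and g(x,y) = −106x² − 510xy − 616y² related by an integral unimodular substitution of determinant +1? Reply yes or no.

D₁ = -1084, D₂ = -1084
f is negative-definite; reduce −f:
−f: translate: b→22 (≡-34 mod 56), so (28,-34,20)→(28,22,14)
−f: flip: (28,22,14)→(14,-22,28)
−f: translate: b→6 (≡-22 mod 28), so (14,-22,28)→(14,6,20)
−f: reduced (well bottom): (14,6,20) with a≤c, −a<b≤a
flip sign back: reduced form of f is (-14,-6,-20)
g is negative-definite; reduce −g:
−g: translate: b→86 (≡510 mod 212), so (106,510,616)→(106,86,20)
−g: flip: (106,86,20)→(20,-86,106)
−g: translate: b→-6 (≡-86 mod 40), so (20,-86,106)→(20,-6,14)
−g: flip: (20,-6,14)→(14,6,20)
−g: reduced (well bottom): (14,6,20) with a≤c, −a<b≤a
flip sign back: reduced form of g is (-14,-6,-20)
reduced forms (-14, -6, -20) vs (-14, -6, -20) ⇒ equivalent

yes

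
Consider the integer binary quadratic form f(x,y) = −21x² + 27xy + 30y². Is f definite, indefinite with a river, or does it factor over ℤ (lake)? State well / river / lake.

D = b²−4ac = 27² − 4·(-21)·30 = 3249
D = 57² is a perfect square ⇒ form factors over ℤ ⇒ lakes

lake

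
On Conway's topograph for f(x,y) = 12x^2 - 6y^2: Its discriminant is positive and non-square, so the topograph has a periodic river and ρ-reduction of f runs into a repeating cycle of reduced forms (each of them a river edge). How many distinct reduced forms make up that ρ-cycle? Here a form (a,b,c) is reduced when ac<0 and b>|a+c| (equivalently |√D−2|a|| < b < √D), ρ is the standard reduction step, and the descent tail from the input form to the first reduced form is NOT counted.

D = 288, ⌊√D⌋ = 16
descent: ρ → (-6,12,6)  [lands on river]
river: ρ → (6,12,-6)
ρ-cycle length = 2 (tail of 1 descent step not counted)

2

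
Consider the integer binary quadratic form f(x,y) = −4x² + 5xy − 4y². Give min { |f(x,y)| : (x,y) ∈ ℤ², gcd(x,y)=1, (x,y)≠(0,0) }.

translate: b→3 (≡-5 mod 8), so (4,-5,4)→(4,3,3)
flip: (4,3,3)→(3,-3,4)
translate: b→3 (≡-3 mod 6), so (3,-3,4)→(3,3,4)
reduced (well bottom): (3,3,4) with a≤c, −a<b≤a
well minimum |f| = |-3| = 3 (negative-definite)

3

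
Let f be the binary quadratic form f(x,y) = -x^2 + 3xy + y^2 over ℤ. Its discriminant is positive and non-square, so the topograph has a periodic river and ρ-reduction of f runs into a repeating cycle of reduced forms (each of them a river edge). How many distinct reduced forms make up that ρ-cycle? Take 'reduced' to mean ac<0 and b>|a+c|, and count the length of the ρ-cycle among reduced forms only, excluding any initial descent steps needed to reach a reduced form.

D = 13, ⌊√D⌋ = 3
river: ρ → (1,3,-1)
river: ρ → (-1,3,1)
ρ-cycle length = 2 (tail of 0 descent steps not counted)

2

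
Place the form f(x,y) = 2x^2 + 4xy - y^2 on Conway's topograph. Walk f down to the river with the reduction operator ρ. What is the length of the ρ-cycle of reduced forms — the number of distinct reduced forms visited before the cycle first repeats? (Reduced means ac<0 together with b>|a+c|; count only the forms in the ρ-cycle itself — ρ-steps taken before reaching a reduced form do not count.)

D = 24, ⌊√D⌋ = 4
river: ρ → (-1,4,2)
river: ρ → (2,4,-1)
ρ-cycle length = 2 (tail of 0 descent steps not counted)

2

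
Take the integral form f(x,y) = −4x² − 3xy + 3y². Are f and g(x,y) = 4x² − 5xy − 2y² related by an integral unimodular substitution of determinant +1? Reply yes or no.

D₁ = 57, D₂ = 57
river cycle of f (length 6): (3, 3, -4), (-4, 5, 2), (2, 7, -1), (-1, 7, 2), (2, 5, -4), (-4, 3, 3)
river cycle of g (length 6): (-2, 5, 4), (4, 3, -3), (-3, 3, 4), (4, 5, -2), (-2, 7, 1), (1, 7, -2)
cycles differ ⇒ inequivalent

no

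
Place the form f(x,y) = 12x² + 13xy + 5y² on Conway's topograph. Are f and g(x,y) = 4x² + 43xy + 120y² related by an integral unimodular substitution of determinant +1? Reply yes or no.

D₁ = -71, D₂ = -71
f: translate: b→-11 (≡13 mod 24), so (12,13,5)→(12,-11,4)
f: flip: (12,-11,4)→(4,11,12)
f: translate: b→3 (≡11 mod 8), so (4,11,12)→(4,3,5)
f: reduced (well bottom): (4,3,5) with a≤c, −a<b≤a
g: translate: b→3 (≡43 mod 8), so (4,43,120)→(4,3,5)
g: reduced (well bottom): (4,3,5) with a≤c, −a<b≤a
reduced forms (4, 3, 5) vs (4, 3, 5) ⇒ equivalent

yes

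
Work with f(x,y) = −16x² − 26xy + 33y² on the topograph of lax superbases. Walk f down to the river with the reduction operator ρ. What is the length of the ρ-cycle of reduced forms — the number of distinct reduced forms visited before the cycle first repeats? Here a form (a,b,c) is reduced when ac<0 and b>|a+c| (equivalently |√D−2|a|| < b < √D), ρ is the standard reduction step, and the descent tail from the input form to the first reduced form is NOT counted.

D = 2788, ⌊√D⌋ = 52
descent: ρ → (33,26,-16)  [lands on river]
river: ρ → (-16,38,21)
river: ρ → (21,46,-8)
river: ρ → (-8,50,9)
river: ρ → (9,40,-33)
river: ρ → (-33,26,16)
river: ρ → (16,38,-21)
river: ρ → (-21,46,8)
river: ρ → (8,50,-9)
river: ρ → (-9,40,33)
ρ-cycle length = 10 (tail of 1 descent step not counted)

10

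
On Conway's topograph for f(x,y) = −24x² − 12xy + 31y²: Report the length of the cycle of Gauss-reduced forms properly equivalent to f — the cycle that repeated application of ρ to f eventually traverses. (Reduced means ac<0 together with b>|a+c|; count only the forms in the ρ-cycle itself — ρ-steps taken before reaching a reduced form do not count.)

D = 3120, ⌊√D⌋ = 55
descent: ρ → (31,12,-24)  [lands on river]
river: ρ → (-24,36,19)
river: ρ → (19,40,-20)
river: ρ → (-20,40,19)
river: ρ → (19,36,-24)
river: ρ → (-24,12,31)
river: ρ → (31,50,-5)
river: ρ → (-5,50,31)
ρ-cycle length = 8 (tail of 1 descent step not counted)

8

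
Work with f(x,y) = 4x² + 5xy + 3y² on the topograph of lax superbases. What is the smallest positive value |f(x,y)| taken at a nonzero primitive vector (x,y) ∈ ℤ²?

translate: b→-3 (≡5 mod 8), so (4,5,3)→(4,-3,2)
flip: (4,-3,2)→(2,3,4)
translate: b→-1 (≡3 mod 4), so (2,3,4)→(2,-1,3)
reduced (well bottom): (2,-1,3) with a≤c, −a<b≤a
well minimum = a = 2

2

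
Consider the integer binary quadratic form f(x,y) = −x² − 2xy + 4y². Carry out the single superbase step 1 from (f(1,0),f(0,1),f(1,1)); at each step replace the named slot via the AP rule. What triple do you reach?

start (-1,4,1) = (f(1,0),f(0,1),f(1,1))
replace slot 1: 2·(4+1) − (-1) = 11 → (11,4,1)

11,4,1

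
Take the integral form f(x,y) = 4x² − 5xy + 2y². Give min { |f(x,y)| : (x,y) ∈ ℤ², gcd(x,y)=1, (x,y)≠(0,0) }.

translate: b→3 (≡-5 mod 8), so (4,-5,2)→(4,3,1)
flip: (4,3,1)→(1,-3,4)
translate: b→1 (≡-3 mod 2), so (1,-3,4)→(1,1,2)
reduced (well bottom): (1,1,2) with a≤c, −a<b≤a
well minimum = a = 1

1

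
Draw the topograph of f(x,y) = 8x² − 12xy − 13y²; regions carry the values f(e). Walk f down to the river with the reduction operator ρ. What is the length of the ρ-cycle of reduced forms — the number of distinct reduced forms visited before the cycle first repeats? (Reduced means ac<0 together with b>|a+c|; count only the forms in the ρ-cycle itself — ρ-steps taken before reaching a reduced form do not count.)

D = 560, ⌊√D⌋ = 23
descent: ρ → (-13,12,8)  [lands on river]
river: ρ → (8,20,-5)
river: ρ → (-5,20,8)
river: ρ → (8,12,-13)
river: ρ → (-13,14,7)
river: ρ → (7,14,-13)
ρ-cycle length = 6 (tail of 1 descent step not counted)

6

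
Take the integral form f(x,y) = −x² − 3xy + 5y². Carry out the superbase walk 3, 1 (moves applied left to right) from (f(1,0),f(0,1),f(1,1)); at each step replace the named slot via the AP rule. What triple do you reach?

start (-1,5,1) = (f(1,0),f(0,1),f(1,1))
replace slot 3: 2·((-1)+5) − 1 = 7 → (-1,5,7)
replace slot 1: 2·(5+7) − (-1) = 25 → (25,5,7)

25,5,7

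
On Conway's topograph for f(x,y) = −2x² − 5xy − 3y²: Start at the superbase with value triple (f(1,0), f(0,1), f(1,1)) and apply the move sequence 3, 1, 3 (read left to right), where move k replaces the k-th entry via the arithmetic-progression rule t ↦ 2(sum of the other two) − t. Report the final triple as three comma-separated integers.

start (-2,-3,-10) = (f(1,0),f(0,1),f(1,1))
replace slot 3: 2·((-2)+(-3)) − (-10) = 0 → (-2,-3,0)
replace slot 1: 2·((-3)+0) − (-2) = -4 → (-4,-3,0)
replace slot 3: 2·((-4)+(-3)) − 0 = -14 → (-4,-3,-14)

-4,-3,-14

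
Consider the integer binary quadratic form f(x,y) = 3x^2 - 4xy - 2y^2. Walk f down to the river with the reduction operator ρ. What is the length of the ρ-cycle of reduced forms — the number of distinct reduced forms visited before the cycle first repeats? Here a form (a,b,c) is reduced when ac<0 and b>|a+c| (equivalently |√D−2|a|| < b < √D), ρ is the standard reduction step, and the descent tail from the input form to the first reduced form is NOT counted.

D = 40, ⌊√D⌋ = 6
descent: ρ → (-2,4,3)  [lands on river]
river: ρ → (3,2,-3)
river: ρ → (-3,4,2)
river: ρ → (2,4,-3)
river: ρ → (-3,2,3)
river: ρ → (3,4,-2)
ρ-cycle length = 6 (tail of 1 descent step not counted)

6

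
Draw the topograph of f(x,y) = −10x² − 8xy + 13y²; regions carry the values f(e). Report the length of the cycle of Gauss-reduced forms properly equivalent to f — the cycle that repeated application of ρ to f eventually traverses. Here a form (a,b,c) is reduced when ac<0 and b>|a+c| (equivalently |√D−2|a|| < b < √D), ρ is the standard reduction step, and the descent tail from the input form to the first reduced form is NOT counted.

D = 584, ⌊√D⌋ = 24
descent: ρ → (13,8,-10)  [lands on river]
river: ρ → (-10,12,11)
river: ρ → (11,10,-11)
river: ρ → (-11,12,10)
river: ρ → (10,8,-13)
river: ρ → (-13,18,5)
river: ρ → (5,22,-5)
river: ρ → (-5,18,13)
ρ-cycle length = 8 (tail of 1 descent step not counted)

8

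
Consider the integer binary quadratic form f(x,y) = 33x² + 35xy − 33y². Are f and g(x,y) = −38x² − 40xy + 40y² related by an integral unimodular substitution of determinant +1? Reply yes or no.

D₁ = 5581, D₂ = 7680
discriminants differ ⇒ not SL₂(ℤ)-equivalent

no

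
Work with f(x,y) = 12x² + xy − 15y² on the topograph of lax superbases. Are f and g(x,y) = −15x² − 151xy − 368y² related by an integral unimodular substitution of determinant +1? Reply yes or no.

D₁ = 721, D₂ = 721
river cycle of f (length 36): (12, 25, -2), (-2, 23, 24), (24, 25, -1), (-1, 25, 24), (24, 23, -2), (-2, 25, 12), (12, 23, -4), (-4, 25, 6), (6, 23, -8), (-8, 25, 3), … (26 more)
river cycle of g (length 36): (12, 25, -2), (-2, 23, 24), (24, 25, -1), (-1, 25, 24), (24, 23, -2), (-2, 25, 12), (12, 23, -4), (-4, 25, 6), (6, 23, -8), (-8, 25, 3), … (26 more)
cycles coincide ⇒ equivalent

yes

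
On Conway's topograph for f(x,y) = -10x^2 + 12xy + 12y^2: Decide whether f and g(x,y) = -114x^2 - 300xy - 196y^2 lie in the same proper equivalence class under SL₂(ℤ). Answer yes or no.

D₁ = 624, D₂ = 624
river cycle of f (length 6): (12, 12, -10), (-10, 8, 14), (14, 20, -4), (-4, 20, 14), (14, 8, -10), (-10, 12, 12)
river cycle of g (length 6): (-10, 12, 12), (12, 12, -10), (-10, 8, 14), (14, 20, -4), (-4, 20, 14), (14, 8, -10)
cycles coincide ⇒ equivalent

yes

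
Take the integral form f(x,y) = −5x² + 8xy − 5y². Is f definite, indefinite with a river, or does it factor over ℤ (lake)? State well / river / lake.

D = b²−4ac = 8² − 4·(-5)·(-5) = -36
D < 0 ⇒ definite ⇒ every region one sign ⇒ single well

well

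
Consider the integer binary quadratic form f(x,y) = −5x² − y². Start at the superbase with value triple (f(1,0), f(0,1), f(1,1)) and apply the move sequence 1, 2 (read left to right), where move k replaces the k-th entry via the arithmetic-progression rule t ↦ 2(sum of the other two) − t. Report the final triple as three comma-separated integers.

start (-5,-1,-6) = (f(1,0),f(0,1),f(1,1))
replace slot 1: 2·((-1)+(-6)) − (-5) = -9 → (-9,-1,-6)
replace slot 2: 2·((-9)+(-6)) − (-1) = -29 → (-9,-29,-6)

-9,-29,-6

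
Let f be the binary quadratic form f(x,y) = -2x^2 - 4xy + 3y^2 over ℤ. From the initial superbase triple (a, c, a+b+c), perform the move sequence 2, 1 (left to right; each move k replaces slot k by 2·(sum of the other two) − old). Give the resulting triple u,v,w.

start (-2,3,-3) = (f(1,0),f(0,1),f(1,1))
replace slot 2: 2·((-2)+(-3)) − 3 = -13 → (-2,-13,-3)
replace slot 1: 2·((-13)+(-3)) − (-2) = -30 → (-30,-13,-3)

-30,-13,-3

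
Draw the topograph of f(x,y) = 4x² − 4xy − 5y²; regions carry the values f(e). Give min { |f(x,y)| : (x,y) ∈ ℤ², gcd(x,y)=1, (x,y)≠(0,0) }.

descent: ρ → (-5,4,4)  [lands on river]
river: ρ → (4,4,-5)
river: ρ → (-5,6,3)
river: ρ → (3,6,-5)
closes: descent 1, river 4
min |a| on river = 3

3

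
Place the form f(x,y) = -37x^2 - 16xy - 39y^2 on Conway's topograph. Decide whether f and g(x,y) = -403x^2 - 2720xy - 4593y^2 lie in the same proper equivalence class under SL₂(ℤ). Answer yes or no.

D₁ = -5516, D₂ = -5516
f is negative-definite; reduce −f:
−f: reduced (well bottom): (37,16,39) with a≤c, −a<b≤a
flip sign back: reduced form of f is (-37,-16,-39)
g is negative-definite; reduce −g:
−g: translate: b→302 (≡2720 mod 806), so (403,2720,4593)→(403,302,60)
−g: flip: (403,302,60)→(60,-302,403)
−g: translate: b→58 (≡-302 mod 120), so (60,-302,403)→(60,58,37)
−g: flip: (60,58,37)→(37,-58,60)
−g: translate: b→16 (≡-58 mod 74), so (37,-58,60)→(37,16,39)
−g: reduced (well bottom): (37,16,39) with a≤c, −a<b≤a
flip sign back: reduced form of g is (-37,-16,-39)
reduced forms (-37, -16, -39) vs (-37, -16, -39) ⇒ equivalent

yes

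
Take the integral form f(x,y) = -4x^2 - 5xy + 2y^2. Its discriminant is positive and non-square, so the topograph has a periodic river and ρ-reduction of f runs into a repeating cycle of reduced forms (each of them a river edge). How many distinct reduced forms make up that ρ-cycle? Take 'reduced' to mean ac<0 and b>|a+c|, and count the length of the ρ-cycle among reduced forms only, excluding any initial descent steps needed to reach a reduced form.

D = 57, ⌊√D⌋ = 7
descent: ρ → (2,5,-4)  [lands on river]
river: ρ → (-4,3,3)
river: ρ → (3,3,-4)
river: ρ → (-4,5,2)
river: ρ → (2,7,-1)
river: ρ → (-1,7,2)
ρ-cycle length = 6 (tail of 1 descent step not counted)

6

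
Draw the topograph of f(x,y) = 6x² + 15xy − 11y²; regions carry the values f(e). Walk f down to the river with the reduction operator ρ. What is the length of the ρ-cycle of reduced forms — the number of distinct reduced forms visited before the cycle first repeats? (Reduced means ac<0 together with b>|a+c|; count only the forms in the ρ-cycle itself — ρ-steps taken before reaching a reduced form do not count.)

D = 489, ⌊√D⌋ = 22
river: ρ → (-11,7,10)
river: ρ → (10,13,-8)
river: ρ → (-8,19,4)
river: ρ → (4,21,-3)
river: ρ → (-3,21,4)
river: ρ → (4,19,-8)
river: ρ → (-8,13,10)
river: ρ → (10,7,-11)
river: ρ → (-11,15,6)
river: ρ → (6,21,-2)
river: ρ → (-2,19,16)
river: ρ → (16,13,-5)
river: ρ → (-5,17,10)
river: ρ → (10,3,-12)
river: ρ → (-12,21,1)
river: ρ → (1,21,-12)
river: ρ → (-12,3,10)
river: ρ → (10,17,-5)
river: ρ → (-5,13,16)
river: ρ → (16,19,-2)
river: ρ → (-2,21,6)
river: ρ → (6,15,-11)
ρ-cycle length = 22 (tail of 0 descent steps not counted)

22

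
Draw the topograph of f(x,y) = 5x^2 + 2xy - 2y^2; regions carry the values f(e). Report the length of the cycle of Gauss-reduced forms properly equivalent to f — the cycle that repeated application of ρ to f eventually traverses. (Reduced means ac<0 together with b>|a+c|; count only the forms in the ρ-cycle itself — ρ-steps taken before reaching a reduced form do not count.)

D = 44, ⌊√D⌋ = 6
descent: ρ → (-2,6,1)  [lands on river]
river: ρ → (1,6,-2)
ρ-cycle length = 2 (tail of 1 descent step not counted)

2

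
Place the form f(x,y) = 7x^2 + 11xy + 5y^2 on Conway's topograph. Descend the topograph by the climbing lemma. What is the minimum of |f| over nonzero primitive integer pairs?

translate: b→-3 (≡11 mod 14), so (7,11,5)→(7,-3,1)
flip: (7,-3,1)→(1,3,7)
translate: b→1 (≡3 mod 2), so (1,3,7)→(1,1,5)
reduced (well bottom): (1,1,5) with a≤c, −a<b≤a
well minimum = a = 1

1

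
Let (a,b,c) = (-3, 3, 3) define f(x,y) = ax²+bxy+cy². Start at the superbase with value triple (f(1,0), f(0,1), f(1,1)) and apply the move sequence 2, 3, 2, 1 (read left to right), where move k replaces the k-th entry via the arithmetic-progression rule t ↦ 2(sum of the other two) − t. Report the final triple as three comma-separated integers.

start (-3,3,3) = (f(1,0),f(0,1),f(1,1))
replace slot 2: 2·((-3)+3) − 3 = -3 → (-3,-3,3)
replace slot 3: 2·((-3)+(-3)) − 3 = -15 → (-3,-3,-15)
replace slot 2: 2·((-3)+(-15)) − (-3) = -33 → (-3,-33,-15)
replace slot 1: 2·((-33)+(-15)) − (-3) = -93 → (-93,-33,-15)

-93,-33,-15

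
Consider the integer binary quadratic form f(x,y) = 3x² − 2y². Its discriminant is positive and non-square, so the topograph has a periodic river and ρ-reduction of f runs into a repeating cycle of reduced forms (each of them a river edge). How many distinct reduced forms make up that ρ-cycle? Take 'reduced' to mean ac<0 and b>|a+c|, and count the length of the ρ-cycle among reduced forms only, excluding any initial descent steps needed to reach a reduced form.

D = 24, ⌊√D⌋ = 4
descent: ρ → (-2,4,1)  [lands on river]
river: ρ → (1,4,-2)
ρ-cycle length = 2 (tail of 1 descent step not counted)

2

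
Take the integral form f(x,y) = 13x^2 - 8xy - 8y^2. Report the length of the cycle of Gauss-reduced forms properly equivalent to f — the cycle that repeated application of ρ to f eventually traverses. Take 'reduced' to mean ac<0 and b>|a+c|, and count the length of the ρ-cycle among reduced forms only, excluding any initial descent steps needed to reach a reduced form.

D = 480, ⌊√D⌋ = 21
descent: ρ → (-8,8,13)  [lands on river]
river: ρ → (13,18,-3)
river: ρ → (-3,18,13)
river: ρ → (13,8,-8)
ρ-cycle length = 4 (tail of 1 descent step not counted)

4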